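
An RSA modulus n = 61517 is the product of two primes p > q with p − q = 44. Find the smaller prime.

Since p = q + 44, we have 61517 = q(q + 44), so q² + 44q − 61517 = 0.
Discriminant: 44² + 4·61517 = 1936 + 246068 = 248004; √248004 = 498.
q = (−44 + 498)/2 = 227, and p = q + 44 = 271.
Check: 227 · 271 = 61517.

227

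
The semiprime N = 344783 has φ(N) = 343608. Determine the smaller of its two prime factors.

557

φ(n) = (p−1)(q−1) = n − (p+q) + 1, so p + q = 344783 − 343608 + 1 = 1176.
p and q are the roots of t² − 1176t + 344783 = 0.
Discriminant: 1176² − 4·344783 = 1382976 − 1379132 = 3844; √3844 = 62.
q = (1176 − 62)/2 = 557, p = (1176 + 62)/2 = 619.
Check: 557 · 619 = 344783.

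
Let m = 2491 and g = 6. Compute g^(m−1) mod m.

1865

6^1 ≡ 6 (mod 2491)
6^2 ≡ 6^2 = 36 ≡ 36 (mod 2491)
6^4 ≡ 36^2 = 1296 ≡ 1296 (mod 2491)
6^8 ≡ 1296^2 = 1679616 ≡ 682 (mod 2491)
6^16 ≡ 682^2 = 465124 ≡ 1798 (mod 2491)
6^32 ≡ 1798^2 = 3232804 ≡ 1977 (mod 2491)
6^64 ≡ 1977^2 = 3908529 ≡ 150 (mod 2491)
6^128 ≡ 150^2 = 22500 ≡ 81 (mod 2491)
6^256 ≡ 81^2 = 6561 ≡ 1579 (mod 2491)
6^512 ≡ 1579^2 = 2493241 ≡ 2241 (mod 2491)
6^1024 ≡ 2241^2 = 5022081 ≡ 225 (mod 2491)
6^2048 ≡ 225^2 = 50625 ≡ 805 (mod 2491)
2490 = 2048 + 256 + 128 + 32 + 16 + 8 + 2 in binary powers of 2.
So 6^2490 ≡ 805 · 1579 · 81 · 1977 · 1798 · 682 · 36 ≡ 1865 (mod 2491).
Since 1865 ≠ 1, base 6 is a Fermat witness: 2491 is composite.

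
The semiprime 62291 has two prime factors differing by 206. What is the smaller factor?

Since p = q + 206, we have 62291 = q(q + 206), so q² + 206q − 62291 = 0.
Discriminant: 206² + 4·62291 = 42436 + 249164 = 291600; √291600 = 540.
q = (−206 + 540)/2 = 167, and p = q + 206 = 373.
Check: 167 · 373 = 62291.

167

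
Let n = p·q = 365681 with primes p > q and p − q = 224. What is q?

503

Since p = q + 224, we have 365681 = q(q + 224), so q² + 224q − 365681 = 0.
Discriminant: 224² + 4·365681 = 50176 + 1462724 = 1512900; √1512900 = 1230.
q = (−224 + 1230)/2 = 503, and p = q + 224 = 727.
Check: 503 · 727 = 365681.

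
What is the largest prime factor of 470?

470 = 2 · 235
235 = 5 · 47
47 is prime.
So 470 = 2 · 5 · 47; the largest prime factor is 47.

47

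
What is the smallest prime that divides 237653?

13

237653 is odd.
Digit sum 26, not divisible by 3.
Ends in 3: not divisible by 5.
7: 237653 = 7·33950 + 3
11: 237653 = 11·21604 + 9
13: 237653 = 13·18281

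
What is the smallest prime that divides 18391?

18391 is odd.
Digit sum 22, not divisible by 3.
Ends in 1: not divisible by 5.
7: 18391 = 7·2627 + 2
11: 18391 = 11·1671 + 10
13: 18391 = 13·1414 + 9
17: 18391 = 17·1081 + 14
19: 18391 = 19·967 + 18
23: 18391 = 23·799 + 14
29: 18391 = 29·634 + 5
31: 18391 = 31·593 + 8
37: 18391 = 37·497 + 2
41: 18391 = 41·448 + 23
43: 18391 = 43·427 + 30
47: 18391 = 47·391 + 14
53: 18391 = 53·347

53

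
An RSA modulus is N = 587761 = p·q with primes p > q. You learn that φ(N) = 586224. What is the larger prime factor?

φ(n) = (p−1)(q−1) = n − (p+q) + 1, so p + q = 587761 − 586224 + 1 = 1538.
p and q are the roots of t² − 1538t + 587761 = 0.
Discriminant: 1538² − 4·587761 = 2365444 − 2351044 = 14400; √14400 = 120.
q = (1538 − 120)/2 = 709, p = (1538 + 120)/2 = 829.
Check: 709 · 829 = 587761.

829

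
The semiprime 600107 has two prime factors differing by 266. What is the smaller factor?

Since p = q + 266, we have 600107 = q(q + 266), so q² + 266q − 600107 = 0.
Discriminant: 266² + 4·600107 = 70756 + 2400428 = 2471184; √2471184 = 1572.
q = (−266 + 1572)/2 = 653, and p = q + 266 = 919.
Check: 653 · 919 = 600107.

653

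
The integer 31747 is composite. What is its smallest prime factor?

31747 is odd.
Digit sum 22, not divisible by 3.
Ends in 7: not divisible by 5.
7: 31747 = 7·4535 + 2
11: 31747 = 11·2886 + 1
13: 31747 = 13·2442 + 1
17: 31747 = 17·1867 + 8
19: 31747 = 19·1670 + 17
23: 31747 = 23·1380 + 7
29: 31747 = 29·1094 + 21
31: 31747 = 31·1024 + 3
37: 31747 = 37·858 + 1
41: 31747 = 41·774 + 13
43: 31747 = 43·738 + 13
47: 31747 = 47·675 + 22
53: 31747 = 53·599

53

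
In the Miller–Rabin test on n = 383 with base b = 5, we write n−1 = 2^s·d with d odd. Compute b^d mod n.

383 − 1 = 382 = 2^1 · 191, so d = 191.
5^1 ≡ 5 (mod 383)
5^2 ≡ 5^2 = 25 ≡ 25 (mod 383)
5^4 ≡ 25^2 = 625 ≡ 242 (mod 383)
5^8 ≡ 242^2 = 58564 ≡ 348 (mod 383)
5^16 ≡ 348^2 = 121104 ≡ 76 (mod 383)
5^32 ≡ 76^2 = 5776 ≡ 31 (mod 383)
5^64 ≡ 31^2 = 961 ≡ 195 (mod 383)
5^128 ≡ 195^2 = 38025 ≡ 108 (mod 383)
191 = 128 + 32 + 16 + 8 + 4 + 2 + 1 in binary powers of 2.
So 5^191 ≡ 108 · 31 · 76 · 348 · 242 · 25 · 5 ≡ 382 (mod 383).
Since 5^d ≡ 382 (mod 383), base 5 does not prove 383 composite.

382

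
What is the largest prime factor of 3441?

3441 = 3 · 1147
1147 = 31 · 37
37 is prime.
So 3441 = 3 · 31 · 37; the largest prime factor is 37.

37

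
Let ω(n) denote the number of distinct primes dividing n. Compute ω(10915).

10915 = 5 · 2183
2183 = 37 · 59
10915 = 5 · 37 · 59, which has 3 distinct prime factors.

3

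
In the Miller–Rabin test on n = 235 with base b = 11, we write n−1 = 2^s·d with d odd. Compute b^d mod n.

161

235 − 1 = 234 = 2^1 · 117, so d = 117.
11^1 ≡ 11 (mod 235)
11^2 ≡ 11^2 = 121 ≡ 121 (mod 235)
11^4 ≡ 121^2 = 14641 ≡ 71 (mod 235)
11^8 ≡ 71^2 = 5041 ≡ 106 (mod 235)
11^16 ≡ 106^2 = 11236 ≡ 191 (mod 235)
11^32 ≡ 191^2 = 36481 ≡ 56 (mod 235)
11^64 ≡ 56^2 = 3136 ≡ 81 (mod 235)
117 = 64 + 32 + 16 + 4 + 1 in binary powers of 2.
So 11^117 ≡ 81 · 56 · 191 · 71 · 11 ≡ 161 (mod 235).
Squaring chain: 161; never reaches −1, so base 11 is a Miller–Rabin witness that 235 is composite.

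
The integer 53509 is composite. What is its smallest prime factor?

73

53509 is odd.
Digit sum 22, not divisible by 3.
Ends in 9: not divisible by 5.
7: 53509 = 7·7644 + 1
11: 53509 = 11·4864 + 5
13: 53509 = 13·4116 + 1
17: 53509 = 17·3147 + 10
19: 53509 = 19·2816 + 5
23: 53509 = 23·2326 + 11
29: 53509 = 29·1845 + 4
31: 53509 = 31·1726 + 3
37: 53509 = 37·1446 + 7
41: 53509 = 41·1305 + 4
43: 53509 = 43·1244 + 17
47: 53509 = 47·1138 + 23
53: 53509 = 53·1009 + 32
59: 53509 = 59·906 + 55
61: 53509 = 61·877 + 12
67: 53509 = 67·798 + 43
71: 53509 = 71·753 + 46
73: 53509 = 73·733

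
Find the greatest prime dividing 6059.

6059 = 73 · 83
83 is prime.
So 6059 = 73 · 83; the largest prime factor is 83.

83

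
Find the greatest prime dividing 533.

533 = 13 · 41
41 is prime.
So 533 = 13 · 41; the largest prime factor is 41.

41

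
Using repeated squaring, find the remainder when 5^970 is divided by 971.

1

5^1 ≡ 5 (mod 971)
5^2 ≡ 5^2 = 25 ≡ 25 (mod 971)
5^4 ≡ 25^2 = 625 ≡ 625 (mod 971)
5^8 ≡ 625^2 = 390625 ≡ 283 (mod 971)
5^16 ≡ 283^2 = 80089 ≡ 467 (mod 971)
5^32 ≡ 467^2 = 218089 ≡ 585 (mod 971)
5^64 ≡ 585^2 = 342225 ≡ 433 (mod 971)
5^128 ≡ 433^2 = 187489 ≡ 86 (mod 971)
5^256 ≡ 86^2 = 7396 ≡ 599 (mod 971)
5^512 ≡ 599^2 = 358801 ≡ 502 (mod 971)
970 = 512 + 256 + 128 + 64 + 8 + 2 in binary powers of 2.
So 5^970 ≡ 502 · 599 · 86 · 433 · 283 · 25 ≡ 1 (mod 971).
Since the result is 1, base 5 gives no evidence that 971 is composite.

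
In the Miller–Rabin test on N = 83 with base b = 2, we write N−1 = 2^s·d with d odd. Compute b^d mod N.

82

83 − 1 = 82 = 2^1 · 41, so d = 41.
2^1 ≡ 2 (mod 83)
2^2 ≡ 2^2 = 4 ≡ 4 (mod 83)
2^4 ≡ 4^2 = 16 ≡ 16 (mod 83)
2^8 ≡ 16^2 = 256 ≡ 7 (mod 83)
2^16 ≡ 7^2 = 49 ≡ 49 (mod 83)
2^32 ≡ 49^2 = 2401 ≡ 77 (mod 83)
41 = 32 + 8 + 1 in binary powers of 2.
So 2^41 ≡ 77 · 7 · 2 ≡ 82 (mod 83).
Since 2^d ≡ 82 (mod 83), base 2 does not prove 83 composite.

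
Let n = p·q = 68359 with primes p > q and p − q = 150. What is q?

Since p = q + 150, we have 68359 = q(q + 150), so q² + 150q − 68359 = 0.
Discriminant: 150² + 4·68359 = 22500 + 273436 = 295936; √295936 = 544.
q = (−150 + 544)/2 = 197, and p = q + 150 = 347.
Check: 197 · 347 = 68359.

197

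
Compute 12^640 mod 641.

12^1 ≡ 12 (mod 641)
12^2 ≡ 12^2 = 144 ≡ 144 (mod 641)
12^4 ≡ 144^2 = 20736 ≡ 224 (mod 641)
12^8 ≡ 224^2 = 50176 ≡ 178 (mod 641)
12^16 ≡ 178^2 = 31684 ≡ 275 (mod 641)
12^32 ≡ 275^2 = 75625 ≡ 628 (mod 641)
12^64 ≡ 628^2 = 394384 ≡ 169 (mod 641)
12^128 ≡ 169^2 = 28561 ≡ 357 (mod 641)
12^256 ≡ 357^2 = 127449 ≡ 531 (mod 641)
12^512 ≡ 531^2 = 281961 ≡ 562 (mod 641)
640 = 512 + 128 in binary powers of 2.
So 12^640 ≡ 562 · 357 ≡ 1 (mod 641).
Since the result is 1, base 12 gives no evidence that 641 is composite.

1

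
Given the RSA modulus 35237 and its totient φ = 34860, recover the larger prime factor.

φ(n) = (p−1)(q−1) = n − (p+q) + 1, so p + q = 35237 − 34860 + 1 = 378.
p and q are the roots of t² − 378t + 35237 = 0.
Discriminant: 378² − 4·35237 = 142884 − 140948 = 1936; √1936 = 44.
q = (378 − 44)/2 = 167, p = (378 + 44)/2 = 211.
Check: 167 · 211 = 35237.

211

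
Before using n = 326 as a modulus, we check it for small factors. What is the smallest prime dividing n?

326 is even: 2 divides it.

2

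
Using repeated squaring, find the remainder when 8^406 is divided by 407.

8^1 ≡ 8 (mod 407)
8^2 ≡ 8^2 = 64 ≡ 64 (mod 407)
8^4 ≡ 64^2 = 4096 ≡ 26 (mod 407)
8^8 ≡ 26^2 = 676 ≡ 269 (mod 407)
8^16 ≡ 269^2 = 72361 ≡ 322 (mod 407)
8^32 ≡ 322^2 = 103684 ≡ 306 (mod 407)
8^64 ≡ 306^2 = 93636 ≡ 26 (mod 407)
8^128 ≡ 26^2 = 676 ≡ 269 (mod 407)
8^256 ≡ 269^2 = 72361 ≡ 322 (mod 407)
406 = 256 + 128 + 16 + 4 + 2 in binary powers of 2.
So 8^406 ≡ 322 · 269 · 322 · 26 · 64 ≡ 344 (mod 407).
Since 344 ≠ 1, base 8 is a Fermat witness: 407 is composite.

344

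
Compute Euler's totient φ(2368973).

2311920

Factor: 2368973 = 79 · 157 · 191.
φ(2368973) = (79−1) · (157−1) · (191−1) = 78 · 156 · 190 = 2311920.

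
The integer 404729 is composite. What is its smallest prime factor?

404729 is odd.
Digit sum 26, not divisible by 3.
Ends in 9: not divisible by 5.
7: 404729 = 7·57818 + 3
11: 404729 = 11·36793 + 6
13: 404729 = 13·31133

13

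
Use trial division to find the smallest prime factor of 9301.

71

9301 is odd.
Digit sum 13, not divisible by 3.
Ends in 1: not divisible by 5.
7: 9301 = 7·1328 + 5
11: 9301 = 11·845 + 6
13: 9301 = 13·715 + 6
17: 9301 = 17·547 + 2
19: 9301 = 19·489 + 10
23: 9301 = 23·404 + 9
29: 9301 = 29·320 + 21
31: 9301 = 31·300 + 1
37: 9301 = 37·251 + 14
41: 9301 = 41·226 + 35
43: 9301 = 43·216 + 13
47: 9301 = 47·197 + 42
53: 9301 = 53·175 + 26
59: 9301 = 59·157 + 38
61: 9301 = 61·152 + 29
67: 9301 = 67·138 + 55
71: 9301 = 71·131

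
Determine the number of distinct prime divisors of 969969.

969969 = 3 · 323323
323323 = 7 · 46189
46189 = 11 · 4199
4199 = 13 · 323
323 = 17 · 19
969969 = 3 · 7 · 11 · 13 · 17 · 19, which has 6 distinct prime factors.

6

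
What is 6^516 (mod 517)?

159

6^1 ≡ 6 (mod 517)
6^2 ≡ 6^2 = 36 ≡ 36 (mod 517)
6^4 ≡ 36^2 = 1296 ≡ 262 (mod 517)
6^8 ≡ 262^2 = 68644 ≡ 400 (mod 517)
6^16 ≡ 400^2 = 160000 ≡ 247 (mod 517)
6^32 ≡ 247^2 = 61009 ≡ 3 (mod 517)
6^64 ≡ 3^2 = 9 ≡ 9 (mod 517)
6^128 ≡ 9^2 = 81 ≡ 81 (mod 517)
6^256 ≡ 81^2 = 6561 ≡ 357 (mod 517)
6^512 ≡ 357^2 = 127449 ≡ 267 (mod 517)
516 = 512 + 4 in binary powers of 2.
So 6^516 ≡ 267 · 262 ≡ 159 (mod 517).
Since 159 ≠ 1, base 6 is a Fermat witness: 517 is composite.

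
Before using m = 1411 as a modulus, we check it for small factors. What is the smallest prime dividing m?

17

1411 is odd.
Digit sum 7, not divisible by 3.
Ends in 1: not divisible by 5.
7: 1411 = 7·201 + 4
11: 1411 = 11·128 + 3
13: 1411 = 13·108 + 7
17: 1411 = 17·83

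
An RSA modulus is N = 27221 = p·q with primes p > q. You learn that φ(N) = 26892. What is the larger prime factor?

φ(n) = (p−1)(q−1) = n − (p+q) + 1, so p + q = 27221 − 26892 + 1 = 330.
p and q are the roots of t² − 330t + 27221 = 0.
Discriminant: 330² − 4·27221 = 108900 − 108884 = 16; √16 = 4.
q = (330 − 4)/2 = 163, p = (330 + 4)/2 = 167.
Check: 163 · 167 = 27221.

167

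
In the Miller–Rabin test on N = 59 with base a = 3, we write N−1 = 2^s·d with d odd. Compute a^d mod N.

1

59 − 1 = 58 = 2^1 · 29, so d = 29.
3^1 ≡ 3 (mod 59)
3^2 ≡ 3^2 = 9 ≡ 9 (mod 59)
3^4 ≡ 9^2 = 81 ≡ 22 (mod 59)
3^8 ≡ 22^2 = 484 ≡ 12 (mod 59)
3^16 ≡ 12^2 = 144 ≡ 26 (mod 59)
29 = 16 + 8 + 4 + 1 in binary powers of 2.
So 3^29 ≡ 26 · 12 · 22 · 3 ≡ 1 (mod 59).
Since 3^d ≡ 1 (mod 59), base 3 does not prove 59 composite.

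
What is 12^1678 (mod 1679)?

12^1 ≡ 12 (mod 1679)
12^2 ≡ 12^2 = 144 ≡ 144 (mod 1679)
12^4 ≡ 144^2 = 20736 ≡ 588 (mod 1679)
12^8 ≡ 588^2 = 345744 ≡ 1549 (mod 1679)
12^16 ≡ 1549^2 = 2399401 ≡ 110 (mod 1679)
12^32 ≡ 110^2 = 12100 ≡ 347 (mod 1679)
12^64 ≡ 347^2 = 120409 ≡ 1200 (mod 1679)
12^128 ≡ 1200^2 = 1440000 ≡ 1097 (mod 1679)
12^256 ≡ 1097^2 = 1203409 ≡ 1245 (mod 1679)
12^512 ≡ 1245^2 = 1550025 ≡ 308 (mod 1679)
12^1024 ≡ 308^2 = 94864 ≡ 840 (mod 1679)
1678 = 1024 + 512 + 128 + 8 + 4 + 2 in binary powers of 2.
So 12^1678 ≡ 840 · 308 · 1097 · 1549 · 588 · 144 ≡ 653 (mod 1679).
Since 653 ≠ 1, base 12 is a Fermat witness: 1679 is composite.

653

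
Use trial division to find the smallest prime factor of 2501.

41

2501 is odd.
Digit sum 8, not divisible by 3.
Ends in 1: not divisible by 5.
7: 2501 = 7·357 + 2
11: 2501 = 11·227 + 4
13: 2501 = 13·192 + 5
17: 2501 = 17·147 + 2
19: 2501 = 19·131 + 12
23: 2501 = 23·108 + 17
29: 2501 = 29·86 + 7
31: 2501 = 31·80 + 21
37: 2501 = 37·67 + 22
41: 2501 = 41·61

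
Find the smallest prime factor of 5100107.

67

5100107 is odd.
Digit sum 14, not divisible by 3.
Ends in 7: not divisible by 5.
7: 5100107 = 7·728586 + 5
11: 5100107 = 11·463646 + 1
13: 5100107 = 13·392315 + 12
17: 5100107 = 17·300006 + 5
19: 5100107 = 19·268426 + 13
23: 5100107 = 23·221743 + 18
29: 5100107 = 29·175865 + 22
31: 5100107 = 31·164519 + 18
37: 5100107 = 37·137840 + 27
41: 5100107 = 41·124392 + 35
43: 5100107 = 43·118607 + 6
47: 5100107 = 47·108512 + 43
53: 5100107 = 53·96228 + 23
59: 5100107 = 59·86442 + 29
61: 5100107 = 61·83608 + 19
67: 5100107 = 67·76121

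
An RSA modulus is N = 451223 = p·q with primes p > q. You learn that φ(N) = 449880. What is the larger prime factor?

φ(n) = (p−1)(q−1) = n − (p+q) + 1, so p + q = 451223 − 449880 + 1 = 1344.
p and q are the roots of t² − 1344t + 451223 = 0.
Discriminant: 1344² − 4·451223 = 1806336 − 1804892 = 1444; √1444 = 38.
q = (1344 − 38)/2 = 653, p = (1344 + 38)/2 = 691.
Check: 653 · 691 = 451223.

691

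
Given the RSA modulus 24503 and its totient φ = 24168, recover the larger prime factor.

φ(n) = (p−1)(q−1) = n − (p+q) + 1, so p + q = 24503 − 24168 + 1 = 336.
p and q are the roots of t² − 336t + 24503 = 0.
Discriminant: 336² − 4·24503 = 112896 − 98012 = 14884; √14884 = 122.
q = (336 − 122)/2 = 107, p = (336 + 122)/2 = 229.
Check: 107 · 229 = 24503.

229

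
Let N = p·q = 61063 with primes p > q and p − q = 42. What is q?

Since p = q + 42, we have 61063 = q(q + 42), so q² + 42q − 61063 = 0.
Discriminant: 42² + 4·61063 = 1764 + 244252 = 246016; √246016 = 496.
q = (−42 + 496)/2 = 227, and p = q + 42 = 269.
Check: 227 · 269 = 61063.

227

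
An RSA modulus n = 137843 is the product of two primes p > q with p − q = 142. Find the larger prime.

Since p = q + 142, we have 137843 = q(q + 142), so q² + 142q − 137843 = 0.
Discriminant: 142² + 4·137843 = 20164 + 551372 = 571536; √571536 = 756.
q = (−142 + 756)/2 = 307, and p = q + 142 = 449.
Check: 307 · 449 = 137843.

449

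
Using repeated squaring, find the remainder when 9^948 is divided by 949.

9^1 ≡ 9 (mod 949)
9^2 ≡ 9^2 = 81 ≡ 81 (mod 949)
9^4 ≡ 81^2 = 6561 ≡ 867 (mod 949)
9^8 ≡ 867^2 = 751689 ≡ 81 (mod 949)
9^16 ≡ 81^2 = 6561 ≡ 867 (mod 949)
9^32 ≡ 867^2 = 751689 ≡ 81 (mod 949)
9^64 ≡ 81^2 = 6561 ≡ 867 (mod 949)
9^128 ≡ 867^2 = 751689 ≡ 81 (mod 949)
9^256 ≡ 81^2 = 6561 ≡ 867 (mod 949)
9^512 ≡ 867^2 = 751689 ≡ 81 (mod 949)
948 = 512 + 256 + 128 + 32 + 16 + 4 in binary powers of 2.
So 9^948 ≡ 81 · 867 · 81 · 81 · 867 · 867 ≡ 1 (mod 949).
Since the result is 1, base 9 gives no evidence that 949 is composite.

1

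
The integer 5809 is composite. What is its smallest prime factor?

37

5809 is odd.
Digit sum 22, not divisible by 3.
Ends in 9: not divisible by 5.
7: 5809 = 7·829 + 6
11: 5809 = 11·528 + 1
13: 5809 = 13·446 + 11
17: 5809 = 17·341 + 12
19: 5809 = 19·305 + 14
23: 5809 = 23·252 + 13
29: 5809 = 29·200 + 9
31: 5809 = 31·187 + 12
37: 5809 = 37·157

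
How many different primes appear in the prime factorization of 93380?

5

93380 = 2^2 · 23345
23345 = 5 · 4669
4669 = 7 · 667
667 = 23 · 29
93380 = 2^2 · 5 · 7 · 23 · 29, which has 5 distinct prime factors.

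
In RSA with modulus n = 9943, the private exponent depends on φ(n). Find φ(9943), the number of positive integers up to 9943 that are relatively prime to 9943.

Factor: 9943 = 61 · 163.
φ(9943) = (61−1) · (163−1) = 60 · 162 = 9720.

9720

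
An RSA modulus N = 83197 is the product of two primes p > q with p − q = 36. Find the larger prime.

307

Since p = q + 36, we have 83197 = q(q + 36), so q² + 36q − 83197 = 0.
Discriminant: 36² + 4·83197 = 1296 + 332788 = 334084; √334084 = 578.
q = (−36 + 578)/2 = 271, and p = q + 36 = 307.
Check: 271 · 307 = 83197.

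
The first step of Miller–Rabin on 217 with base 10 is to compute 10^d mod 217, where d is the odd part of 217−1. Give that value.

97

217 − 1 = 216 = 2^3 · 27, so d = 27.
10^1 ≡ 10 (mod 217)
10^2 ≡ 10^2 = 100 ≡ 100 (mod 217)
10^4 ≡ 100^2 = 10000 ≡ 18 (mod 217)
10^8 ≡ 18^2 = 324 ≡ 107 (mod 217)
10^16 ≡ 107^2 = 11449 ≡ 165 (mod 217)
27 = 16 + 8 + 2 + 1 in binary powers of 2.
So 10^27 ≡ 165 · 107 · 100 · 10 ≡ 97 (mod 217).
Squaring chain: 97 → 78 → 8; never reaches −1, so base 10 is a Miller–Rabin witness that 217 is composite.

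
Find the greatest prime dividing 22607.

22607 = 13 · 1739
1739 = 37 · 47
47 is prime.
So 22607 = 13 · 37 · 47; the largest prime factor is 47.

47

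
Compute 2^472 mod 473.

422

2^1 ≡ 2 (mod 473)
2^2 ≡ 2^2 = 4 ≡ 4 (mod 473)
2^4 ≡ 4^2 = 16 ≡ 16 (mod 473)
2^8 ≡ 16^2 = 256 ≡ 256 (mod 473)
2^16 ≡ 256^2 = 65536 ≡ 262 (mod 473)
2^32 ≡ 262^2 = 68644 ≡ 59 (mod 473)
2^64 ≡ 59^2 = 3481 ≡ 170 (mod 473)
2^128 ≡ 170^2 = 28900 ≡ 47 (mod 473)
2^256 ≡ 47^2 = 2209 ≡ 317 (mod 473)
472 = 256 + 128 + 64 + 16 + 8 in binary powers of 2.
So 2^472 ≡ 317 · 47 · 170 · 262 · 256 ≡ 422 (mod 473).
Since 422 ≠ 1, base 2 is a Fermat witness: 473 is composite.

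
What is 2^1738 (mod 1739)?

2^1 ≡ 2 (mod 1739)
2^2 ≡ 2^2 = 4 ≡ 4 (mod 1739)
2^4 ≡ 4^2 = 16 ≡ 16 (mod 1739)
2^8 ≡ 16^2 = 256 ≡ 256 (mod 1739)
2^16 ≡ 256^2 = 65536 ≡ 1193 (mod 1739)
2^32 ≡ 1193^2 = 1423249 ≡ 747 (mod 1739)
2^64 ≡ 747^2 = 558009 ≡ 1529 (mod 1739)
2^128 ≡ 1529^2 = 2337841 ≡ 625 (mod 1739)
2^256 ≡ 625^2 = 390625 ≡ 1089 (mod 1739)
2^512 ≡ 1089^2 = 1185921 ≡ 1662 (mod 1739)
2^1024 ≡ 1662^2 = 2762244 ≡ 712 (mod 1739)
1738 = 1024 + 512 + 128 + 64 + 8 + 2 in binary powers of 2.
So 2^1738 ≡ 712 · 1662 · 625 · 1529 · 256 · 4 ≡ 1283 (mod 1739).
Since 1283 ≠ 1, base 2 is a Fermat witness: 1739 is composite.

1283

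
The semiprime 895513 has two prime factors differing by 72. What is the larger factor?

Since p = q + 72, we have 895513 = q(q + 72), so q² + 72q − 895513 = 0.
Discriminant: 72² + 4·895513 = 5184 + 3582052 = 3587236; √3587236 = 1894.
q = (−72 + 1894)/2 = 911, and p = q + 72 = 983.
Check: 911 · 983 = 895513.

983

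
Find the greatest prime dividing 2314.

89

2314 = 2 · 1157
1157 = 13 · 89
89 is prime.
So 2314 = 2 · 13 · 89; the largest prime factor is 89.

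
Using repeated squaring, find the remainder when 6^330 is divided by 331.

1

6^1 ≡ 6 (mod 331)
6^2 ≡ 6^2 = 36 ≡ 36 (mod 331)
6^4 ≡ 36^2 = 1296 ≡ 303 (mod 331)
6^8 ≡ 303^2 = 91809 ≡ 122 (mod 331)
6^16 ≡ 122^2 = 14884 ≡ 320 (mod 331)
6^32 ≡ 320^2 = 102400 ≡ 121 (mod 331)
6^64 ≡ 121^2 = 14641 ≡ 77 (mod 331)
6^128 ≡ 77^2 = 5929 ≡ 302 (mod 331)
6^256 ≡ 302^2 = 91204 ≡ 179 (mod 331)
330 = 256 + 64 + 8 + 2 in binary powers of 2.
So 6^330 ≡ 179 · 77 · 122 · 36 ≡ 1 (mod 331).
Since the result is 1, base 6 gives no evidence that 331 is composite.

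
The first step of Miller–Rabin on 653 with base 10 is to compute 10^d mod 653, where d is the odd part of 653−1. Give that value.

653 − 1 = 652 = 2^2 · 163, so d = 163.
10^1 ≡ 10 (mod 653)
10^2 ≡ 10^2 = 100 ≡ 100 (mod 653)
10^4 ≡ 100^2 = 10000 ≡ 205 (mod 653)
10^8 ≡ 205^2 = 42025 ≡ 233 (mod 653)
10^16 ≡ 233^2 = 54289 ≡ 90 (mod 653)
10^32 ≡ 90^2 = 8100 ≡ 264 (mod 653)
10^64 ≡ 264^2 = 69696 ≡ 478 (mod 653)
10^128 ≡ 478^2 = 228484 ≡ 587 (mod 653)
163 = 128 + 32 + 2 + 1 in binary powers of 2.
So 10^163 ≡ 587 · 264 · 100 · 10 ≡ 652 (mod 653).
Since 10^d ≡ 652 (mod 653), base 10 does not prove 653 composite.

652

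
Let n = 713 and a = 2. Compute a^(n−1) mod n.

624

2^1 ≡ 2 (mod 713)
2^2 ≡ 2^2 = 4 ≡ 4 (mod 713)
2^4 ≡ 4^2 = 16 ≡ 16 (mod 713)
2^8 ≡ 16^2 = 256 ≡ 256 (mod 713)
2^16 ≡ 256^2 = 65536 ≡ 653 (mod 713)
2^32 ≡ 653^2 = 426409 ≡ 35 (mod 713)
2^64 ≡ 35^2 = 1225 ≡ 512 (mod 713)
2^128 ≡ 512^2 = 262144 ≡ 473 (mod 713)
2^256 ≡ 473^2 = 223729 ≡ 560 (mod 713)
2^512 ≡ 560^2 = 313600 ≡ 593 (mod 713)
712 = 512 + 128 + 64 + 8 in binary powers of 2.
So 2^712 ≡ 593 · 473 · 512 · 256 ≡ 624 (mod 713).
Since 624 ≠ 1, base 2 is a Fermat witness: 713 is composite.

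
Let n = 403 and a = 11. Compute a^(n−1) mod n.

233

11^1 ≡ 11 (mod 403)
11^2 ≡ 11^2 = 121 ≡ 121 (mod 403)
11^4 ≡ 121^2 = 14641 ≡ 133 (mod 403)
11^8 ≡ 133^2 = 17689 ≡ 360 (mod 403)
11^16 ≡ 360^2 = 129600 ≡ 237 (mod 403)
11^32 ≡ 237^2 = 56169 ≡ 152 (mod 403)
11^64 ≡ 152^2 = 23104 ≡ 133 (mod 403)
11^128 ≡ 133^2 = 17689 ≡ 360 (mod 403)
11^256 ≡ 360^2 = 129600 ≡ 237 (mod 403)
402 = 256 + 128 + 16 + 2 in binary powers of 2.
So 11^402 ≡ 237 · 360 · 237 · 121 ≡ 233 (mod 403).
Since 233 ≠ 1, base 11 is a Fermat witness: 403 is composite.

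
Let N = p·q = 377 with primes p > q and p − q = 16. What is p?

Since p = q + 16, we have 377 = q(q + 16), so q² + 16q − 377 = 0.
Discriminant: 16² + 4·377 = 256 + 1508 = 1764; √1764 = 42.
q = (−16 + 42)/2 = 13, and p = q + 16 = 29.
Check: 13 · 29 = 377.

29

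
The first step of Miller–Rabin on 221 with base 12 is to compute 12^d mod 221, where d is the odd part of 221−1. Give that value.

194

221 − 1 = 220 = 2^2 · 55, so d = 55.
12^1 ≡ 12 (mod 221)
12^2 ≡ 12^2 = 144 ≡ 144 (mod 221)
12^4 ≡ 144^2 = 20736 ≡ 183 (mod 221)
12^8 ≡ 183^2 = 33489 ≡ 118 (mod 221)
12^16 ≡ 118^2 = 13924 ≡ 1 (mod 221)
12^32 ≡ 1^2 = 1 ≡ 1 (mod 221)
55 = 32 + 16 + 4 + 2 + 1 in binary powers of 2.
So 12^55 ≡ 1 · 1 · 183 · 144 · 12 ≡ 194 (mod 221).
Squaring chain: 194 → 66; never reaches −1, so base 12 is a Miller–Rabin witness that 221 is composite.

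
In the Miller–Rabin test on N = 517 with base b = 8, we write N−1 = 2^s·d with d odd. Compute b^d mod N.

517 − 1 = 516 = 2^2 · 129, so d = 129.
8^1 ≡ 8 (mod 517)
8^2 ≡ 8^2 = 64 ≡ 64 (mod 517)
8^4 ≡ 64^2 = 4096 ≡ 477 (mod 517)
8^8 ≡ 477^2 = 227529 ≡ 49 (mod 517)
8^16 ≡ 49^2 = 2401 ≡ 333 (mod 517)
8^32 ≡ 333^2 = 110889 ≡ 251 (mod 517)
8^64 ≡ 251^2 = 63001 ≡ 444 (mod 517)
8^128 ≡ 444^2 = 197136 ≡ 159 (mod 517)
129 = 128 + 1 in binary powers of 2.
So 8^129 ≡ 159 · 8 ≡ 238 (mod 517).
Squaring chain: 238 → 291; never reaches −1, so base 8 is a Miller–Rabin witness that 517 is composite.

238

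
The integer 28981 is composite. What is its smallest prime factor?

28981 is odd.
Digit sum 28, not divisible by 3.
Ends in 1: not divisible by 5.
7: 28981 = 7·4140 + 1
11: 28981 = 11·2634 + 7
13: 28981 = 13·2229 + 4
17: 28981 = 17·1704 + 13
19: 28981 = 19·1525 + 6
23: 28981 = 23·1260 + 1
29: 28981 = 29·999 + 10
31: 28981 = 31·934 + 27
37: 28981 = 37·783 + 10
41: 28981 = 41·706 + 35
43: 28981 = 43·673 + 42
47: 28981 = 47·616 + 29
53: 28981 = 53·546 + 43
59: 28981 = 59·491 + 12
61: 28981 = 61·475 + 6
67: 28981 = 67·432 + 37
71: 28981 = 71·408 + 13
73: 28981 = 73·397

73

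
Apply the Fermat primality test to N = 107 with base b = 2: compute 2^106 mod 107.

2^1 ≡ 2 (mod 107)
2^2 ≡ 2^2 = 4 ≡ 4 (mod 107)
2^4 ≡ 4^2 = 16 ≡ 16 (mod 107)
2^8 ≡ 16^2 = 256 ≡ 42 (mod 107)
2^16 ≡ 42^2 = 1764 ≡ 52 (mod 107)
2^32 ≡ 52^2 = 2704 ≡ 29 (mod 107)
2^64 ≡ 29^2 = 841 ≡ 92 (mod 107)
106 = 64 + 32 + 8 + 2 in binary powers of 2.
So 2^106 ≡ 92 · 29 · 42 · 4 ≡ 1 (mod 107).
Since the result is 1, base 2 gives no evidence that 107 is composite.

1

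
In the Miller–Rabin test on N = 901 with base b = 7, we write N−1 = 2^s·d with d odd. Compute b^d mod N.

901 − 1 = 900 = 2^2 · 225, so d = 225.
7^1 ≡ 7 (mod 901)
7^2 ≡ 7^2 = 49 ≡ 49 (mod 901)
7^4 ≡ 49^2 = 2401 ≡ 599 (mod 901)
7^8 ≡ 599^2 = 358801 ≡ 203 (mod 901)
7^16 ≡ 203^2 = 41209 ≡ 664 (mod 901)
7^32 ≡ 664^2 = 440896 ≡ 307 (mod 901)
7^64 ≡ 307^2 = 94249 ≡ 545 (mod 901)
7^128 ≡ 545^2 = 297025 ≡ 596 (mod 901)
225 = 128 + 64 + 32 + 1 in binary powers of 2.
So 7^225 ≡ 596 · 545 · 307 · 7 ≡ 143 (mod 901).
Squaring chain: 143 → 627; never reaches −1, so base 7 is a Miller–Rabin witness that 901 is composite.

143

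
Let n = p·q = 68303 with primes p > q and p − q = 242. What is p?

Since p = q + 242, we have 68303 = q(q + 242), so q² + 242q − 68303 = 0.
Discriminant: 242² + 4·68303 = 58564 + 273212 = 331776; √331776 = 576.
q = (−242 + 576)/2 = 167, and p = q + 242 = 409.
Check: 167 · 409 = 68303.

409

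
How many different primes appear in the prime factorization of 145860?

145860 = 2^2 · 36465
36465 = 3 · 12155
12155 = 5 · 2431
2431 = 11 · 221
221 = 13 · 17
145860 = 2^2 · 3 · 5 · 11 · 13 · 17, which has 6 distinct prime factors.

6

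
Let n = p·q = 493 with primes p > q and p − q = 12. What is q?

17

Since p = q + 12, we have 493 = q(q + 12), so q² + 12q − 493 = 0.
Discriminant: 12² + 4·493 = 144 + 1972 = 2116; √2116 = 46.
q = (−12 + 46)/2 = 17, and p = q + 12 = 29.
Check: 17 · 29 = 493.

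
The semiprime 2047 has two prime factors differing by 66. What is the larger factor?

89

Since p = q + 66, we have 2047 = q(q + 66), so q² + 66q − 2047 = 0.
Discriminant: 66² + 4·2047 = 4356 + 8188 = 12544; √12544 = 112.
q = (−66 + 112)/2 = 23, and p = q + 66 = 89.
Check: 23 · 89 = 2047.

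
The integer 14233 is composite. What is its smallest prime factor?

14233 is odd.
Digit sum 13, not divisible by 3.
Ends in 3: not divisible by 5.
7: 14233 = 7·2033 + 2
11: 14233 = 11·1293 + 10
13: 14233 = 13·1094 + 11
17: 14233 = 17·837 + 4
19: 14233 = 19·749 + 2
23: 14233 = 23·618 + 19
29: 14233 = 29·490 + 23
31: 14233 = 31·459 + 4
37: 14233 = 37·384 + 25
41: 14233 = 41·347 + 6
43: 14233 = 43·331

43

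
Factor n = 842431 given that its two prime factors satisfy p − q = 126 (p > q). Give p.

983

Since p = q + 126, we have 842431 = q(q + 126), so q² + 126q − 842431 = 0.
Discriminant: 126² + 4·842431 = 15876 + 3369724 = 3385600; √3385600 = 1840.
q = (−126 + 1840)/2 = 857, and p = q + 126 = 983.
Check: 857 · 983 = 842431.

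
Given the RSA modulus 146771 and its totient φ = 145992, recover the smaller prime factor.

φ(n) = (p−1)(q−1) = n − (p+q) + 1, so p + q = 146771 − 145992 + 1 = 780.
p and q are the roots of t² − 780t + 146771 = 0.
Discriminant: 780² − 4·146771 = 608400 − 587084 = 21316; √21316 = 146.
q = (780 − 146)/2 = 317, p = (780 + 146)/2 = 463.
Check: 317 · 463 = 146771.

317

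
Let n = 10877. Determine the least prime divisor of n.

10877 is odd.
Digit sum 23, not divisible by 3.
Ends in 7: not divisible by 5.
7: 10877 = 7·1553 + 6
11: 10877 = 11·988 + 9
13: 10877 = 13·836 + 9
17: 10877 = 17·639 + 14
19: 10877 = 19·572 + 9
23: 10877 = 23·472 + 21
29: 10877 = 29·375 + 2
31: 10877 = 31·350 + 27
37: 10877 = 37·293 + 36
41: 10877 = 41·265 + 12
43: 10877 = 43·252 + 41
47: 10877 = 47·231 + 20
53: 10877 = 53·205 + 12
59: 10877 = 59·184 + 21
61: 10877 = 61·178 + 19
67: 10877 = 67·162 + 23
71: 10877 = 71·153 + 14
73: 10877 = 73·149

73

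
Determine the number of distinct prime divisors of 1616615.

6

1616615 = 5 · 323323
323323 = 7 · 46189
46189 = 11 · 4199
4199 = 13 · 323
323 = 17 · 19
1616615 = 5 · 7 · 11 · 13 · 17 · 19, which has 6 distinct prime factors.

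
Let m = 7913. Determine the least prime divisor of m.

7913 is odd.
Digit sum 20, not divisible by 3.
Ends in 3: not divisible by 5.
7: 7913 = 7·1130 + 3
11: 7913 = 11·719 + 4
13: 7913 = 13·608 + 9
17: 7913 = 17·465 + 8
19: 7913 = 19·416 + 9
23: 7913 = 23·344 + 1
29: 7913 = 29·272 + 25
31: 7913 = 31·255 + 8
37: 7913 = 37·213 + 32
41: 7913 = 41·193

41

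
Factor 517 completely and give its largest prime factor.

47

517 = 11 · 47
47 is prime.
So 517 = 11 · 47; the largest prime factor is 47.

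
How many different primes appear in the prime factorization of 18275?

3

18275 = 5^2 · 731
731 = 17 · 43
18275 = 5^2 · 17 · 43, which has 3 distinct prime factors.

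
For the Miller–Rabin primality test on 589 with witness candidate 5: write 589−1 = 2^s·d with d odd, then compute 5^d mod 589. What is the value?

589 − 1 = 588 = 2^2 · 147, so d = 147.
5^1 ≡ 5 (mod 589)
5^2 ≡ 5^2 = 25 ≡ 25 (mod 589)
5^4 ≡ 25^2 = 625 ≡ 36 (mod 589)
5^8 ≡ 36^2 = 1296 ≡ 118 (mod 589)
5^16 ≡ 118^2 = 13924 ≡ 377 (mod 589)
5^32 ≡ 377^2 = 142129 ≡ 180 (mod 589)
5^64 ≡ 180^2 = 32400 ≡ 5 (mod 589)
5^128 ≡ 5^2 = 25 ≡ 25 (mod 589)
147 = 128 + 16 + 2 + 1 in binary powers of 2.
So 5^147 ≡ 25 · 377 · 25 · 5 ≡ 125 (mod 589).
Squaring chain: 125 → 311; never reaches −1, so base 5 is a Miller–Rabin witness that 589 is composite.

125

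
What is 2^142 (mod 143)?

114

2^1 ≡ 2 (mod 143)
2^2 ≡ 2^2 = 4 ≡ 4 (mod 143)
2^4 ≡ 4^2 = 16 ≡ 16 (mod 143)
2^8 ≡ 16^2 = 256 ≡ 113 (mod 143)
2^16 ≡ 113^2 = 12769 ≡ 42 (mod 143)
2^32 ≡ 42^2 = 1764 ≡ 48 (mod 143)
2^64 ≡ 48^2 = 2304 ≡ 16 (mod 143)
2^128 ≡ 16^2 = 256 ≡ 113 (mod 143)
142 = 128 + 8 + 4 + 2 in binary powers of 2.
So 2^142 ≡ 113 · 113 · 16 · 4 ≡ 114 (mod 143).
Since 114 ≠ 1, base 2 is a Fermat witness: 143 is composite.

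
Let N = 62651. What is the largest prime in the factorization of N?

47

62651 = 31 · 2021
2021 = 43 · 47
47 is prime.
So 62651 = 31 · 43 · 47; the largest prime factor is 47.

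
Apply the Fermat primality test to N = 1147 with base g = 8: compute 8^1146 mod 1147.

628

8^1 ≡ 8 (mod 1147)
8^2 ≡ 8^2 = 64 ≡ 64 (mod 1147)
8^4 ≡ 64^2 = 4096 ≡ 655 (mod 1147)
8^8 ≡ 655^2 = 429025 ≡ 47 (mod 1147)
8^16 ≡ 47^2 = 2209 ≡ 1062 (mod 1147)
8^32 ≡ 1062^2 = 1127844 ≡ 343 (mod 1147)
8^64 ≡ 343^2 = 117649 ≡ 655 (mod 1147)
8^128 ≡ 655^2 = 429025 ≡ 47 (mod 1147)
8^256 ≡ 47^2 = 2209 ≡ 1062 (mod 1147)
8^512 ≡ 1062^2 = 1127844 ≡ 343 (mod 1147)
8^1024 ≡ 343^2 = 117649 ≡ 655 (mod 1147)
1146 = 1024 + 64 + 32 + 16 + 8 + 2 in binary powers of 2.
So 8^1146 ≡ 655 · 655 · 343 · 1062 · 47 · 64 ≡ 628 (mod 1147).
Since 628 ≠ 1, base 8 is a Fermat witness: 1147 is composite.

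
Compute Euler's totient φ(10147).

Factor: 10147 = 73 · 139.
φ(10147) = (73−1) · (139−1) = 72 · 138 = 9936.

9936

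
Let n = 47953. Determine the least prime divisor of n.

47953 is odd.
Digit sum 28, not divisible by 3.
Ends in 3: not divisible by 5.
7: 47953 = 7·6850 + 3
11: 47953 = 11·4359 + 4
13: 47953 = 13·3688 + 9
17: 47953 = 17·2820 + 13
19: 47953 = 19·2523 + 16
23: 47953 = 23·2084 + 21
29: 47953 = 29·1653 + 16
31: 47953 = 31·1546 + 27
37: 47953 = 37·1296 + 1
41: 47953 = 41·1169 + 24
43: 47953 = 43·1115 + 8
47: 47953 = 47·1020 + 13
53: 47953 = 53·904 + 41
59: 47953 = 59·812 + 45
61: 47953 = 61·786 + 7
67: 47953 = 67·715 + 48
71: 47953 = 71·675 + 28
73: 47953 = 73·656 + 65
79: 47953 = 79·607

79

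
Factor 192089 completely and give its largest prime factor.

67

192089 = 47 · 4087
4087 = 61 · 67
67 is prime.
So 192089 = 47 · 61 · 67; the largest prime factor is 67.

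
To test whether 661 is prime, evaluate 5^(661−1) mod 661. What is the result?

1

5^1 ≡ 5 (mod 661)
5^2 ≡ 5^2 = 25 ≡ 25 (mod 661)
5^4 ≡ 25^2 = 625 ≡ 625 (mod 661)
5^8 ≡ 625^2 = 390625 ≡ 635 (mod 661)
5^16 ≡ 635^2 = 403225 ≡ 15 (mod 661)
5^32 ≡ 15^2 = 225 ≡ 225 (mod 661)
5^64 ≡ 225^2 = 50625 ≡ 389 (mod 661)
5^128 ≡ 389^2 = 151321 ≡ 613 (mod 661)
5^256 ≡ 613^2 = 375769 ≡ 321 (mod 661)
5^512 ≡ 321^2 = 103041 ≡ 586 (mod 661)
660 = 512 + 128 + 16 + 4 in binary powers of 2.
So 5^660 ≡ 586 · 613 · 15 · 625 ≡ 1 (mod 661).
Since the result is 1, base 5 gives no evidence that 661 is composite.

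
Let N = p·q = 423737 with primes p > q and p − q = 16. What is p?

659

Since p = q + 16, we have 423737 = q(q + 16), so q² + 16q − 423737 = 0.
Discriminant: 16² + 4·423737 = 256 + 1694948 = 1695204; √1695204 = 1302.
q = (−16 + 1302)/2 = 643, and p = q + 16 = 659.
Check: 643 · 659 = 423737.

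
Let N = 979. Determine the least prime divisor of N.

11

979 is odd.
Digit sum 25, not divisible by 3.
Ends in 9: not divisible by 5.
7: 979 = 7·139 + 6
11: 979 = 11·89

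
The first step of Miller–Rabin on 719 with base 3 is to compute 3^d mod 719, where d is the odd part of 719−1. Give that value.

1

719 − 1 = 718 = 2^1 · 359, so d = 359.
3^1 ≡ 3 (mod 719)
3^2 ≡ 3^2 = 9 ≡ 9 (mod 719)
3^4 ≡ 9^2 = 81 ≡ 81 (mod 719)
3^8 ≡ 81^2 = 6561 ≡ 90 (mod 719)
3^16 ≡ 90^2 = 8100 ≡ 191 (mod 719)
3^32 ≡ 191^2 = 36481 ≡ 531 (mod 719)
3^64 ≡ 531^2 = 281961 ≡ 113 (mod 719)
3^128 ≡ 113^2 = 12769 ≡ 546 (mod 719)
3^256 ≡ 546^2 = 298116 ≡ 450 (mod 719)
359 = 256 + 64 + 32 + 4 + 2 + 1 in binary powers of 2.
So 3^359 ≡ 450 · 113 · 531 · 81 · 9 · 3 ≡ 1 (mod 719).
Since 3^d ≡ 1 (mod 719), base 3 does not prove 719 composite.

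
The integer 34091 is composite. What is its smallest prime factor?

34091 is odd.
Digit sum 17, not divisible by 3.
Ends in 1: not divisible by 5.
7: 34091 = 7·4870 + 1
11: 34091 = 11·3099 + 2
13: 34091 = 13·2622 + 5
17: 34091 = 17·2005 + 6
19: 34091 = 19·1794 + 5
23: 34091 = 23·1482 + 5
29: 34091 = 29·1175 + 16
31: 34091 = 31·1099 + 22
37: 34091 = 37·921 + 14
41: 34091 = 41·831 + 20
43: 34091 = 43·792 + 35
47: 34091 = 47·725 + 16
53: 34091 = 53·643 + 12
59: 34091 = 59·577 + 48
61: 34091 = 61·558 + 53
67: 34091 = 67·508 + 55
71: 34091 = 71·480 + 11
73: 34091 = 73·467

73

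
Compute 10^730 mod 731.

461

10^1 ≡ 10 (mod 731)
10^2 ≡ 10^2 = 100 ≡ 100 (mod 731)
10^4 ≡ 100^2 = 10000 ≡ 497 (mod 731)
10^8 ≡ 497^2 = 247009 ≡ 662 (mod 731)
10^16 ≡ 662^2 = 438244 ≡ 375 (mod 731)
10^32 ≡ 375^2 = 140625 ≡ 273 (mod 731)
10^64 ≡ 273^2 = 74529 ≡ 698 (mod 731)
10^128 ≡ 698^2 = 487204 ≡ 358 (mod 731)
10^256 ≡ 358^2 = 128164 ≡ 239 (mod 731)
10^512 ≡ 239^2 = 57121 ≡ 103 (mod 731)
730 = 512 + 128 + 64 + 16 + 8 + 2 in binary powers of 2.
So 10^730 ≡ 103 · 358 · 698 · 375 · 662 · 100 ≡ 461 (mod 731).
Since 461 ≠ 1, base 10 is a Fermat witness: 731 is composite.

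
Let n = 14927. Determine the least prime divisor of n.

14927 is odd.
Digit sum 23, not divisible by 3.
Ends in 7: not divisible by 5.
7: 14927 = 7·2132 + 3
11: 14927 = 11·1357

11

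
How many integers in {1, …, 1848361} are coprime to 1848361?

Factor: 1848361 = 61 · 157 · 193.
φ(1848361) = (61−1) · (157−1) · (193−1) = 60 · 156 · 192 = 1797120.

1797120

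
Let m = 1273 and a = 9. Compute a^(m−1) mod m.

710

9^1 ≡ 9 (mod 1273)
9^2 ≡ 9^2 = 81 ≡ 81 (mod 1273)
9^4 ≡ 81^2 = 6561 ≡ 196 (mod 1273)
9^8 ≡ 196^2 = 38416 ≡ 226 (mod 1273)
9^16 ≡ 226^2 = 51076 ≡ 156 (mod 1273)
9^32 ≡ 156^2 = 24336 ≡ 149 (mod 1273)
9^64 ≡ 149^2 = 22201 ≡ 560 (mod 1273)
9^128 ≡ 560^2 = 313600 ≡ 442 (mod 1273)
9^256 ≡ 442^2 = 195364 ≡ 595 (mod 1273)
9^512 ≡ 595^2 = 354025 ≡ 131 (mod 1273)
9^1024 ≡ 131^2 = 17161 ≡ 612 (mod 1273)
1272 = 1024 + 128 + 64 + 32 + 16 + 8 in binary powers of 2.
So 9^1272 ≡ 612 · 442 · 560 · 149 · 156 · 226 ≡ 710 (mod 1273).
Since 710 ≠ 1, base 9 is a Fermat witness: 1273 is composite.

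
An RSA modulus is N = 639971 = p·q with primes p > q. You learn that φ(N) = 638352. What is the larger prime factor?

φ(n) = (p−1)(q−1) = n − (p+q) + 1, so p + q = 639971 − 638352 + 1 = 1620.
p and q are the roots of t² − 1620t + 639971 = 0.
Discriminant: 1620² − 4·639971 = 2624400 − 2559884 = 64516; √64516 = 254.
q = (1620 − 254)/2 = 683, p = (1620 + 254)/2 = 937.
Check: 683 · 937 = 639971.

937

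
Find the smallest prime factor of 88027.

88027 is odd.
Digit sum 25, not divisible by 3.
Ends in 7: not divisible by 5.
7: 88027 = 7·12575 + 2
11: 88027 = 11·8002 + 5
13: 88027 = 13·6771 + 4
17: 88027 = 17·5178 + 1
19: 88027 = 19·4633

19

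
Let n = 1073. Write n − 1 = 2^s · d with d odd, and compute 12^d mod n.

423

1073 − 1 = 1072 = 2^4 · 67, so d = 67.
12^1 ≡ 12 (mod 1073)
12^2 ≡ 12^2 = 144 ≡ 144 (mod 1073)
12^4 ≡ 144^2 = 20736 ≡ 349 (mod 1073)
12^8 ≡ 349^2 = 121801 ≡ 552 (mod 1073)
12^16 ≡ 552^2 = 304704 ≡ 1045 (mod 1073)
12^32 ≡ 1045^2 = 1092025 ≡ 784 (mod 1073)
12^64 ≡ 784^2 = 614656 ≡ 900 (mod 1073)
67 = 64 + 2 + 1 in binary powers of 2.
So 12^67 ≡ 900 · 144 · 12 ≡ 423 (mod 1073).
Squaring chain: 423 → 811 → 1045 → 784; never reaches −1, so base 12 is a Miller–Rabin witness that 1073 is composite.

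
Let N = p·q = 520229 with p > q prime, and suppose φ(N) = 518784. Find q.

φ(n) = (p−1)(q−1) = n − (p+q) + 1, so p + q = 520229 − 518784 + 1 = 1446.
p and q are the roots of t² − 1446t + 520229 = 0.
Discriminant: 1446² − 4·520229 = 2090916 − 2080916 = 10000; √10000 = 100.
q = (1446 − 100)/2 = 673, p = (1446 + 100)/2 = 773.
Check: 673 · 773 = 520229.

673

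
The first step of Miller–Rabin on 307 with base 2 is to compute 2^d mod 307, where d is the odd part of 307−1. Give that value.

306

307 − 1 = 306 = 2^1 · 153, so d = 153.
2^1 ≡ 2 (mod 307)
2^2 ≡ 2^2 = 4 ≡ 4 (mod 307)
2^4 ≡ 4^2 = 16 ≡ 16 (mod 307)
2^8 ≡ 16^2 = 256 ≡ 256 (mod 307)
2^16 ≡ 256^2 = 65536 ≡ 145 (mod 307)
2^32 ≡ 145^2 = 21025 ≡ 149 (mod 307)
2^64 ≡ 149^2 = 22201 ≡ 97 (mod 307)
2^128 ≡ 97^2 = 9409 ≡ 199 (mod 307)
153 = 128 + 16 + 8 + 1 in binary powers of 2.
So 2^153 ≡ 199 · 145 · 256 · 2 ≡ 306 (mod 307).
Since 2^d ≡ 306 (mod 307), base 2 does not prove 307 composite.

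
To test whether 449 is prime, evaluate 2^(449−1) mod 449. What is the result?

1

2^1 ≡ 2 (mod 449)
2^2 ≡ 2^2 = 4 ≡ 4 (mod 449)
2^4 ≡ 4^2 = 16 ≡ 16 (mod 449)
2^8 ≡ 16^2 = 256 ≡ 256 (mod 449)
2^16 ≡ 256^2 = 65536 ≡ 431 (mod 449)
2^32 ≡ 431^2 = 185761 ≡ 324 (mod 449)
2^64 ≡ 324^2 = 104976 ≡ 359 (mod 449)
2^128 ≡ 359^2 = 128881 ≡ 18 (mod 449)
2^256 ≡ 18^2 = 324 ≡ 324 (mod 449)
448 = 256 + 128 + 64 in binary powers of 2.
So 2^448 ≡ 324 · 18 · 359 ≡ 1 (mod 449).
Since the result is 1, base 2 gives no evidence that 449 is composite.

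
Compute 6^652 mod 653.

1

6^1 ≡ 6 (mod 653)
6^2 ≡ 6^2 = 36 ≡ 36 (mod 653)
6^4 ≡ 36^2 = 1296 ≡ 643 (mod 653)
6^8 ≡ 643^2 = 413449 ≡ 100 (mod 653)
6^16 ≡ 100^2 = 10000 ≡ 205 (mod 653)
6^32 ≡ 205^2 = 42025 ≡ 233 (mod 653)
6^64 ≡ 233^2 = 54289 ≡ 90 (mod 653)
6^128 ≡ 90^2 = 8100 ≡ 264 (mod 653)
6^256 ≡ 264^2 = 69696 ≡ 478 (mod 653)
6^512 ≡ 478^2 = 228484 ≡ 587 (mod 653)
652 = 512 + 128 + 8 + 4 in binary powers of 2.
So 6^652 ≡ 587 · 264 · 100 · 643 ≡ 1 (mod 653).
Since the result is 1, base 6 gives no evidence that 653 is composite.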